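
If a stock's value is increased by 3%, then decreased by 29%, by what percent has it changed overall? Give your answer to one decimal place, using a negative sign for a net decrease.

-26.9%

The combined multiplier is 1.03 × 0.71 = 0.7313.
That corresponds to a decrease of 26.9%.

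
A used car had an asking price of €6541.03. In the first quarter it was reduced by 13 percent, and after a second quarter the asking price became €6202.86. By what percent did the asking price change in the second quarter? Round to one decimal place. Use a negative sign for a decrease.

9.0%

After the first quarter: €6541.03 × 0.87 = €5690.6961.
Second-quarter multiplier: €6202.86 ÷ €5690.6961 ≈ 1.09.
That is a change of 9.0%.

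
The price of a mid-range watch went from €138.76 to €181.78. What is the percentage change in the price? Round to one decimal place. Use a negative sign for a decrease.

Change: €181.78 − €138.76 = €43.02.
Relative to the original: €43.02 ÷ €138.76 ≈ 31.0%.

31.0%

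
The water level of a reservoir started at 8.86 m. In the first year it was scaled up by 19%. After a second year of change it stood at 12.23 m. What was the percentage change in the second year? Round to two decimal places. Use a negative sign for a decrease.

16.00%

After the first year: 8.86 × 1.19 = 10.5434.
Second-year multiplier: 12.23 ÷ 10.5434 ≈ 1.159967.
That is a change of 16.00%.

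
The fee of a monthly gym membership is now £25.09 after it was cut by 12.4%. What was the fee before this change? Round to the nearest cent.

The overall multiplier applied was 0.876.
So the original fee was £25.09 ÷ 0.876 ≈ £28.64.

£28.64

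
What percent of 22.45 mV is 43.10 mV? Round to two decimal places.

191.98%

43.10 mV ÷ 22.45 mV ≈ 191.98%.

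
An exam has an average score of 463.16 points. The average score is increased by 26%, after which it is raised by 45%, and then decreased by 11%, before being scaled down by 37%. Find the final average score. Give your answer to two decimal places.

Each change multiplies by a factor: 1.26 × 1.45 × 0.89 × 0.63 = 1.0243989.
463.16 × 1.0243989 = 474.460594524 ≈ 474.46.

474.46 points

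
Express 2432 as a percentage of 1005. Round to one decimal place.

2432 ÷ 1005 ≈ 242.0%.

242.0%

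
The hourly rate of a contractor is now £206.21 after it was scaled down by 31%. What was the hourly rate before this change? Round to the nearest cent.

£298.86

The overall multiplier applied was 0.69.
So the original hourly rate was £206.21 ÷ 0.69 ≈ £298.86.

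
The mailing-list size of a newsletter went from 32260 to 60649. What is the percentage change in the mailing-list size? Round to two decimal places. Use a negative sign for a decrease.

Change: 60649 − 32260 = 28389.
Relative to the original: 28389 ÷ 32260 ≈ 88.00%.

88.00%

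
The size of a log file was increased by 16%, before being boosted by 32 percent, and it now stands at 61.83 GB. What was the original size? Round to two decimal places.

Undoing the 32% increase: 61.83 ÷ 1.32 ≈ 46.840909.
Undoing the 16% increase: 46.840909 ÷ 1.16 ≈ 40.38 GB.

40.38 GB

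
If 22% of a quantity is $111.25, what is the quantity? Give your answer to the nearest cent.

$505.68

$111.25 ÷ 0.22 ≈ $505.68.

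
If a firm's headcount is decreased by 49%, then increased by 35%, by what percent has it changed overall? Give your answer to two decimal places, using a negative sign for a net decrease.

The combined multiplier is 0.51 × 1.35 = 0.6885.
That corresponds to a decrease of 31.15%.

-31.15%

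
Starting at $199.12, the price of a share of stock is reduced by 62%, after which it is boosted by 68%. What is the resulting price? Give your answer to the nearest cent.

$127.12

Apply the 62% decrease: $199.12 × 0.38 = $75.6656.
68% increase: $75.6656 × 1.68 = $127.118208 ≈ $127.12.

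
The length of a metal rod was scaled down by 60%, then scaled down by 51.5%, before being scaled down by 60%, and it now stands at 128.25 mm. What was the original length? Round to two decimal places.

1,652.71 mm

Undoing the 60% decrease: 128.25 ÷ 0.4 = 320.625.
Undoing the 51.5% decrease: 320.625 ÷ 0.485 ≈ 661.082474.
Undoing the 60% decrease: 661.082474 ÷ 0.4 ≈ 1,652.71 mm.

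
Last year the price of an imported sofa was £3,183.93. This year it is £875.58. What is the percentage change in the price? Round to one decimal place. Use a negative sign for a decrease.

-72.5%

Change: £875.58 − £3,183.93 = -£2,308.35.
Relative to the original: -£2,308.35 ÷ £3,183.93 ≈ -72.5%.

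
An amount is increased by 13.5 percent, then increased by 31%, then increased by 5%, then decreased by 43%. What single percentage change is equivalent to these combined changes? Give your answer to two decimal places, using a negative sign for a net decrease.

The combined multiplier is 1.135 × 1.31 × 1.05 × 0.57 = 0.889879725.
That corresponds to a decrease of 11.01%.

-11.01%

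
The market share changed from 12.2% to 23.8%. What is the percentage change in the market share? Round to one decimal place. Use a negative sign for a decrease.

The change is 23.8 − 12.2 = 11.6 percentage points.
Relative to the original 12.2%, that is 11.6 ÷ 12.2 ≈ 95.1%.

95.1%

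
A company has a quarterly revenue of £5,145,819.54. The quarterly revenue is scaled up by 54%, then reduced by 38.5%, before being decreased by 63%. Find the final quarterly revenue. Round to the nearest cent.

£1,803,234.10

After the 54% increase: £5,145,819.54 × 1.54 = £7924562.0916.
Apply the 38.5% decrease: £7924562.0916 × 0.615 = £4873605.686334.
63% decrease: £4873605.686334 × 0.37 = £1803234.10394358 ≈ £1,803,234.10.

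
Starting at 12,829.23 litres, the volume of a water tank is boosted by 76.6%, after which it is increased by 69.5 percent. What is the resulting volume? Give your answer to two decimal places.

38,402.63 litres

76.6% increase: 12,829.23 × 1.766 = 22656.42018.
After the 69.5% increase: 22656.42018 × 1.695 = 38402.6322051 ≈ 38,402.63.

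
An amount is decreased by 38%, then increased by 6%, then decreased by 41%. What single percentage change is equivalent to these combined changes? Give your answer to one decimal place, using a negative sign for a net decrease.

-61.2%

A 38% decrease multiplies by 0.62.
Then a 6% increase: 0.62 × 1.06 = 0.6572.
Then a 41% decrease: 0.6572 × 0.59 = 0.387748.
Overall factor 0.387748, i.e. -61.2%.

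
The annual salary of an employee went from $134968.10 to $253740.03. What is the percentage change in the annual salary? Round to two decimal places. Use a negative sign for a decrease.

Change: $253740.03 − $134968.10 = $118771.93.
Relative to the original: $118771.93 ÷ $134968.10 ≈ 88.00%.

88.00%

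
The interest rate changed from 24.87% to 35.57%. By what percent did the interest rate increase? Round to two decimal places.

The change is 35.57 − 24.87 = 10.70 percentage points.
Relative to the original 24.87%, that is 10.70 ÷ 24.87 ≈ 43.02%.
So the interest rate rose by 43.02%.

43.02%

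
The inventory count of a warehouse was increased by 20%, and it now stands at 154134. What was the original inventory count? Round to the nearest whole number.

The overall multiplier applied was 1.2.
So the original inventory count was 154134 ÷ 1.2 = 128445.

128445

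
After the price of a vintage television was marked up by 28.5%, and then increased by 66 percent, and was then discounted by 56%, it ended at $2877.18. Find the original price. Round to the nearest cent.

$3065.51

The overall multiplier applied was 1.285 × 1.66 × 0.44 = 0.938564.
So the original price was $2877.18 ÷ 0.938564 ≈ $3065.51.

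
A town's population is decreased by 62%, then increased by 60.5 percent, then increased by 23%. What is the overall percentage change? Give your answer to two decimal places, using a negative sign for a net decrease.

-24.98%

The combined multiplier is 0.38 × 1.605 × 1.23 = 0.750177.
That corresponds to a decrease of 24.98%.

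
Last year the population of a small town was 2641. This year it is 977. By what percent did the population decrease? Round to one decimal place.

Change: 977 − 2641 = -1664.
Relative to the original: -1664 ÷ 2641 ≈ -63.0%.
So the population decreased by 63.0%.

63.0%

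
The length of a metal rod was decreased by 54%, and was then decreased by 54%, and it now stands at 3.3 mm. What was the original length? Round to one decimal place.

15.6 mm

The overall multiplier applied was 0.46 × 0.46 = 0.2116.
So the original length was 3.3 ÷ 0.2116 ≈ 15.6 mm.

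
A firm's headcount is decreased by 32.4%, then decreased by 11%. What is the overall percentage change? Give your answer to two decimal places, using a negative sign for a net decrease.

-39.84%

A 32.4% decrease multiplies by 0.676.
Then an 11% decrease: 0.676 × 0.89 = 0.60164.
Overall factor 0.60164, i.e. -39.84%.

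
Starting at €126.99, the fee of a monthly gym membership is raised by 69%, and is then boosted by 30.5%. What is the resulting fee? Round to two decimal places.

€280.07

Apply the 69% increase: €126.99 × 1.69 = €214.6131.
30.5% increase: €214.6131 × 1.305 = €280.0700955 ≈ €280.07.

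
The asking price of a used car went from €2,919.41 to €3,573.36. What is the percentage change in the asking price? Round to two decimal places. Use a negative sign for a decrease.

22.40%

Change: €3,573.36 − €2,919.41 = €653.95.
Relative to the original: €653.95 ÷ €2,919.41 ≈ 22.40%.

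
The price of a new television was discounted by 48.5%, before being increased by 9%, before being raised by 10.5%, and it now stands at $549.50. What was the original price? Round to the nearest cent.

The overall multiplier applied was 0.515 × 1.09 × 1.105 = 0.62029175.
So the original price was $549.50 ÷ 0.62029175 ≈ $885.87.

$885.87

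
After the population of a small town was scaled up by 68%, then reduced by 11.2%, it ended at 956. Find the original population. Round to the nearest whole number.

641

The overall multiplier applied was 1.68 × 0.888 = 1.49184.
So the original population was 956 ÷ 1.49184 ≈ 641.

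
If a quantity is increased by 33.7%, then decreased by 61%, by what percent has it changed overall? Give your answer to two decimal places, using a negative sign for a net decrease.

-47.86%

A 33.7% increase multiplies by 1.337.
Then a 61% decrease: 1.337 × 0.39 = 0.52143.
Overall factor 0.52143, i.e. -47.86%.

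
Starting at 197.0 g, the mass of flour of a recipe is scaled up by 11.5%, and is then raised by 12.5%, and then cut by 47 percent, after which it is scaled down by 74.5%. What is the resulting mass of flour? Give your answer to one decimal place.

33.4 g

Each change multiplies by a factor: 1.115 × 1.125 × 0.53 × 0.255 = 0.16952878125.
197.0 × 0.16952878125 = 33.39716990625 ≈ 33.4.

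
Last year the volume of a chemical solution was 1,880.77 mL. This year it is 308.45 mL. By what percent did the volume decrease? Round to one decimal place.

Change: 308.45 − 1,880.77 = -1,572.32.
Relative to the original: -1,572.32 ÷ 1,880.77 ≈ -83.6%.
So the volume decreased by 83.6%.

83.6%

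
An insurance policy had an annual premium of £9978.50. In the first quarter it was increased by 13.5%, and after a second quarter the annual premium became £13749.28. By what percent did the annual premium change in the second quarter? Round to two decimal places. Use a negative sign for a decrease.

21.40%

After the first quarter: £9978.50 × 1.135 = £11325.5975.
Second-quarter multiplier: £13749.28 ÷ £11325.5975 ≈ 1.214.
That is a change of 21.40%.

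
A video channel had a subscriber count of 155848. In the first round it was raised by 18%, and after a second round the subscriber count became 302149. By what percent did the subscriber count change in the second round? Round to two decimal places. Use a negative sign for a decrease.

After the first round: 155848 × 1.18 = 183900.64.
Second-round multiplier: 302149 ÷ 183900.64 ≈ 1.643001.
That is a change of 64.30%.

64.30%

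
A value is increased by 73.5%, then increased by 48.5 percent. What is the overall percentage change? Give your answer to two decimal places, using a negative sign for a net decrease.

157.65%

A 73.5% increase multiplies by 1.735.
Then a 48.5% increase: 1.735 × 1.485 = 2.576475.
Overall factor 2.576475, i.e. 157.65%.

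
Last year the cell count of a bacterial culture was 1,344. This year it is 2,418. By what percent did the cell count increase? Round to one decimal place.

Change: 2,418 − 1,344 = 1,074.
Relative to the original: 1,074 ÷ 1,344 ≈ 79.9%.
So the cell count increased by 79.9%.

79.9%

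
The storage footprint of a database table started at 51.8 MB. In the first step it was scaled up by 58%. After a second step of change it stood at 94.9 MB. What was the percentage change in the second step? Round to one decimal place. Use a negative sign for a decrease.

After the first step: 51.8 × 1.58 = 81.844.
Second-step multiplier: 94.9 ÷ 81.844 ≈ 1.15952.
That is a change of 16.0%.

16.0%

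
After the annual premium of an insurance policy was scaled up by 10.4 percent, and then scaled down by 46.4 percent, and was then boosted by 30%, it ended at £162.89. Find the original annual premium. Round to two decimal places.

£211.75

Undoing the 30% increase: £162.89 ÷ 1.3 = £125.3.
Undoing the 46.4% decrease: £125.3 ÷ 0.536 ≈ £233.768657.
Undoing the 10.4% increase: £233.768657 ÷ 1.104 ≈ £211.75.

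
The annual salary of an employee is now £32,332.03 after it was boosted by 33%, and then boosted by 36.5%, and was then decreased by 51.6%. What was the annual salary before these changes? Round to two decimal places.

Undoing the 51.6% decrease: £32,332.03 ÷ 0.484 ≈ £66801.714876.
Undoing the 36.5% increase: £66801.714876 ÷ 1.365 ≈ £48938.985257.
Undoing the 33% increase: £48938.985257 ÷ 1.33 ≈ £36,796.23.

£36,796.23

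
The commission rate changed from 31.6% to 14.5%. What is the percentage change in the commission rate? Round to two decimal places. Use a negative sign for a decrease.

The change is 14.5 − 31.6 = -17.1 percentage points.
Relative to the original 31.6%, that is -17.1 ÷ 31.6 ≈ -54.11%.

-54.11%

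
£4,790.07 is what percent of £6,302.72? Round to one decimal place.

76.0%

£4,790.07 ÷ £6,302.72 ≈ 76.0%.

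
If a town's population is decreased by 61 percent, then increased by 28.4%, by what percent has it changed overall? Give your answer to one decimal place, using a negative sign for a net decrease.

The combined multiplier is 0.39 × 1.284 = 0.50076.
That corresponds to a decrease of 49.9%.

-49.9%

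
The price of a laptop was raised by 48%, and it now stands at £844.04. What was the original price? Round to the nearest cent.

£570.30

The overall multiplier applied was 1.48.
So the original price was £844.04 ÷ 1.48 ≈ £570.30.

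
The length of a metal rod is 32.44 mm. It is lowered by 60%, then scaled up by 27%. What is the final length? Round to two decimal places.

Apply the 60% decrease: 32.44 × 0.4 = 12.976.
Apply the 27% increase: 12.976 × 1.27 = 16.47952 ≈ 16.48.

16.48 mm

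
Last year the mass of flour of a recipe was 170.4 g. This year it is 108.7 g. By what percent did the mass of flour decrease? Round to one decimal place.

36.2%

Change: 108.7 − 170.4 = -61.7.
Relative to the original: -61.7 ÷ 170.4 ≈ -36.2%.
So the mass of flour decreased by 36.2%.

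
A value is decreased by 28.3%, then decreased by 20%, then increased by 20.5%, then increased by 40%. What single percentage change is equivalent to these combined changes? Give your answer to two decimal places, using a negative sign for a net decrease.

The combined multiplier is 0.717 × 0.8 × 1.205 × 1.4 = 0.9676632.
That corresponds to a decrease of 3.23%.

-3.23%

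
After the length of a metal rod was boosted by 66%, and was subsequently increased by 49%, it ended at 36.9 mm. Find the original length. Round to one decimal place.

14.9 mm

Undoing the 49% increase: 36.9 ÷ 1.49 ≈ 24.765101.
Undoing the 66% increase: 24.765101 ÷ 1.66 ≈ 14.9 mm.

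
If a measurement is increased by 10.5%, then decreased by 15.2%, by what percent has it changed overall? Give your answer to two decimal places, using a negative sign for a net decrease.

-6.30%

The combined multiplier is 1.105 × 0.848 = 0.93704.
That corresponds to a decrease of 6.30%.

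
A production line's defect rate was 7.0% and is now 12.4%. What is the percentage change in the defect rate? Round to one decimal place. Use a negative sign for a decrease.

77.1%

The change is 12.4 − 7.0 = 5.4 percentage points.
Relative to the original 7.0%, that is 5.4 ÷ 7.0 ≈ 77.1%.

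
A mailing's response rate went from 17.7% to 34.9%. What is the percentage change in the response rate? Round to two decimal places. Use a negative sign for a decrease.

97.18%

The change is 34.9 − 17.7 = 17.2 percentage points.
Relative to the original 17.7%, that is 17.2 ÷ 17.7 ≈ 97.18%.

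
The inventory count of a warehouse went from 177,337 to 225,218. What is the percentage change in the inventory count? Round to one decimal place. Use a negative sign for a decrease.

27.0%

Change: 225,218 − 177,337 = 47,881.
Relative to the original: 47,881 ÷ 177,337 ≈ 27.0%.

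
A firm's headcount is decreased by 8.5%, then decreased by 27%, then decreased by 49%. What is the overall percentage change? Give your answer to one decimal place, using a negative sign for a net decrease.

The combined multiplier is 0.915 × 0.73 × 0.51 = 0.3406545.
That corresponds to a decrease of 65.9%.

-65.9%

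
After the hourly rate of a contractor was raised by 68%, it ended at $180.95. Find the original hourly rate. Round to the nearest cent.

The overall multiplier applied was 1.68.
So the original hourly rate was $180.95 ÷ 1.68 ≈ $107.71.

$107.71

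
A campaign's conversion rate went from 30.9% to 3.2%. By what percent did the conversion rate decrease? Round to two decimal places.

The change is 3.2 − 30.9 = -27.7 percentage points.
Relative to the original 30.9%, that is -27.7 ÷ 30.9 ≈ -89.64%.
So the conversion rate fell by 89.64%.

89.64%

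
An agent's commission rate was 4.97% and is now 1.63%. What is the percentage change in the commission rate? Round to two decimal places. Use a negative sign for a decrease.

The change is 1.63 − 4.97 = -3.34 percentage points.
Relative to the original 4.97%, that is -3.34 ÷ 4.97 ≈ -67.20%.

-67.20%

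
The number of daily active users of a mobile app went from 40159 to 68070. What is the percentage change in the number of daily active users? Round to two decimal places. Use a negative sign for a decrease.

69.50%

Change: 68070 − 40159 = 27911.
Relative to the original: 27911 ÷ 40159 ≈ 69.50%.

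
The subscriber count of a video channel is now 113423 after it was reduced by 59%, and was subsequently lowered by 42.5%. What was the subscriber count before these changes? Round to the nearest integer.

Undoing the 42.5% decrease: 113423 ÷ 0.575 ≈ 197257.391304.
Undoing the 59% decrease: 197257.391304 ÷ 0.41 ≈ 481116.

481116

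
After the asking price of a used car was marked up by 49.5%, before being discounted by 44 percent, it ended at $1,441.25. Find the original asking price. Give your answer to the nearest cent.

The overall multiplier applied was 1.495 × 0.56 = 0.8372.
So the original asking price was $1,441.25 ÷ 0.8372 ≈ $1,721.51.

$1,721.51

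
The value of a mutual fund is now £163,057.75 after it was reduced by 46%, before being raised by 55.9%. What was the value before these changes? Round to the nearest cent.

£193,687.49

The overall multiplier applied was 0.54 × 1.559 = 0.84186.
So the original value was £163,057.75 ÷ 0.84186 ≈ £193,687.49.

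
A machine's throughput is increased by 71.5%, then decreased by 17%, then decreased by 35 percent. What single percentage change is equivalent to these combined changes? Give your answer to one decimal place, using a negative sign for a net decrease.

-7.5%

A 71.5% increase multiplies by 1.715.
Then a 17% decrease: 1.715 × 0.83 = 1.42345.
Then a 35% decrease: 1.42345 × 0.65 = 0.9252425.
Overall factor 0.9252425, i.e. -7.5%.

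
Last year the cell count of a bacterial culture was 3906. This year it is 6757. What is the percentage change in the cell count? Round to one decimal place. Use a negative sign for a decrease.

Change: 6757 − 3906 = 2851.
Relative to the original: 2851 ÷ 3906 ≈ 73.0%.

73.0%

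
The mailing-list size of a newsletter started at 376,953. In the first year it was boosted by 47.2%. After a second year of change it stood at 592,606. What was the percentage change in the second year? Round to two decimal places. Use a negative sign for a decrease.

After the first year: 376,953 × 1.472 = 554874.816.
Second-year multiplier: 592,606 ÷ 554874.816 ≈ 1.067999.
That is a change of 6.80%.

6.80%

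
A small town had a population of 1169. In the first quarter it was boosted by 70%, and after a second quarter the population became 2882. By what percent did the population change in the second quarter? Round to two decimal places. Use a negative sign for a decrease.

45.02%

After the first quarter: 1169 × 1.7 = 1987.3.
Second-quarter multiplier: 2882 ÷ 1987.3 ≈ 1.450209.
That is a change of 45.02%.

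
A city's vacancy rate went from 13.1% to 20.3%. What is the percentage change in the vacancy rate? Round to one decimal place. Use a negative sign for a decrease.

55.0%

The change is 20.3 − 13.1 = 7.2 percentage points.
Relative to the original 13.1%, that is 7.2 ÷ 13.1 ≈ 55.0%.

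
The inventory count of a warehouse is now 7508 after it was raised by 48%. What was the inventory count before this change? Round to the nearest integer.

5073

The overall multiplier applied was 1.48.
So the original inventory count was 7508 ÷ 1.48 ≈ 5073.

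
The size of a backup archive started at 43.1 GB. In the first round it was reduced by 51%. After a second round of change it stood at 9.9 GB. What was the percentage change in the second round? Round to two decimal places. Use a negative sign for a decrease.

-53.12%

After the first round: 43.1 × 0.49 = 21.119.
Second-round multiplier: 9.9 ÷ 21.119 ≈ 0.468772.
That is a change of -53.12%.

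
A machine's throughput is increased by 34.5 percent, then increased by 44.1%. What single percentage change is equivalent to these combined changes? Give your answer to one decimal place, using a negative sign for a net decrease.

93.8%

The combined multiplier is 1.345 × 1.441 = 1.938145.
That corresponds to an increase of 93.8%.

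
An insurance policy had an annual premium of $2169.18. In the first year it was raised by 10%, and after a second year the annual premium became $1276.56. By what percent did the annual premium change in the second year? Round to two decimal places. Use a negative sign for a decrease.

After the first year: $2169.18 × 1.1 = $2386.098.
Second-year multiplier: $1276.56 ÷ $2386.098 ≈ 0.534999.
That is a change of -46.50%.

-46.50%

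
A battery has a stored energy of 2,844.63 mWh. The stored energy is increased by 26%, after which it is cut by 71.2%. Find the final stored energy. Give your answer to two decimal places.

Each change multiplies by a factor: 1.26 × 0.288 = 0.36288.
2,844.63 × 0.36288 = 1032.2593344 ≈ 1,032.26.

1,032.26 mWh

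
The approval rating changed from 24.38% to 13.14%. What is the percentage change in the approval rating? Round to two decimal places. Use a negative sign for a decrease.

-46.10%

The change is 13.14 − 24.38 = -11.24 percentage points.
Relative to the original 24.38%, that is -11.24 ÷ 24.38 ≈ -46.10%.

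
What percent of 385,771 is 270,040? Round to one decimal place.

270,040 ÷ 385,771 ≈ 70.0%.

70.0%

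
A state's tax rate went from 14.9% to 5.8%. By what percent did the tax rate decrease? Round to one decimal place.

61.1%

The change is 5.8 − 14.9 = -9.1 percentage points.
Relative to the original 14.9%, that is -9.1 ÷ 14.9 ≈ -61.1%.
So the tax rate fell by 61.1%.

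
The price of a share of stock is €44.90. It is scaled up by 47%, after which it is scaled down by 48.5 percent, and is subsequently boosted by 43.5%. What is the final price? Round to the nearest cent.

€48.78

47% increase: €44.90 × 1.47 = €66.003.
48.5% decrease: €66.003 × 0.515 = €33.991545.
After the 43.5% increase: €33.991545 × 1.435 = €48.777867075 ≈ €48.78.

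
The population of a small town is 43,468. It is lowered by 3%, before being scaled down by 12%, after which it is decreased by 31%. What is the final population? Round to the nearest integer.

Apply the 3% decrease: 43,468 × 0.97 = 42163.96.
After the 12% decrease: 42163.96 × 0.88 = 37104.2848.
31% decrease: 37104.2848 × 0.69 = 25601.956512 ≈ 25,602.

25,602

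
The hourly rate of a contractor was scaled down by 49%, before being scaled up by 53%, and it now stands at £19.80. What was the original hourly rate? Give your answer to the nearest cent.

£25.37

The overall multiplier applied was 0.51 × 1.53 = 0.7803.
So the original hourly rate was £19.80 ÷ 0.7803 ≈ £25.37.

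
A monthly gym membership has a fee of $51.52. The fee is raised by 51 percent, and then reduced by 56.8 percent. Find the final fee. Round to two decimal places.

51% increase: $51.52 × 1.51 = $77.7952.
After the 56.8% decrease: $77.7952 × 0.432 = $33.6075264 ≈ $33.61.

$33.61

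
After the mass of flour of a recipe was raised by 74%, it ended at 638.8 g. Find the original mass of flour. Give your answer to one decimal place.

367.1 g

The overall multiplier applied was 1.74.
So the original mass of flour was 638.8 ÷ 1.74 ≈ 367.1 g.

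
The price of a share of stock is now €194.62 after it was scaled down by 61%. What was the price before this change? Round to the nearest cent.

€499.03

The overall multiplier applied was 0.39.
So the original price was €194.62 ÷ 0.39 ≈ €499.03.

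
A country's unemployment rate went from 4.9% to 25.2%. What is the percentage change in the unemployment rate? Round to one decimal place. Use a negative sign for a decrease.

414.3%

The change is 25.2 − 4.9 = 20.3 percentage points.
Relative to the original 4.9%, that is 20.3 ÷ 4.9 ≈ 414.3%.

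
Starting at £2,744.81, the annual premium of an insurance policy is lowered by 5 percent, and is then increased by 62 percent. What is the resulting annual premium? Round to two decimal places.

£4,224.26

Apply the 5% decrease: £2,744.81 × 0.95 = £2607.5695.
62% increase: £2607.5695 × 1.62 = £4224.26259 ≈ £4,224.26.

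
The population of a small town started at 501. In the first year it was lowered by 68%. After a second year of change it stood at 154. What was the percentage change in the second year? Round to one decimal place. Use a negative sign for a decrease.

-3.9%

After the first year: 501 × 0.32 = 160.32.
Second-year multiplier: 154 ÷ 160.32 ≈ 0.96058.
That is a change of -3.9%.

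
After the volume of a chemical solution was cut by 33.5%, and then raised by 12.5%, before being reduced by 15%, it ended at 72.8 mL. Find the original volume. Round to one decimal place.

114.5 mL

The overall multiplier applied was 0.665 × 1.125 × 0.85 = 0.63590625.
So the original volume was 72.8 ÷ 0.63590625 ≈ 114.5 mL.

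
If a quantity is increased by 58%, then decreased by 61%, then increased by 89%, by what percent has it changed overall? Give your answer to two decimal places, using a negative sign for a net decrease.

16.46%

The combined multiplier is 1.58 × 0.39 × 1.89 = 1.164618.
That corresponds to an increase of 16.46%.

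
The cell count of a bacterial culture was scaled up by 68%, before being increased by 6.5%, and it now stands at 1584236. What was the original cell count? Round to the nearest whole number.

Undoing the 6.5% increase: 1584236 ÷ 1.065 ≈ 1487545.539906.
Undoing the 68% increase: 1487545.539906 ÷ 1.68 ≈ 885444.

885444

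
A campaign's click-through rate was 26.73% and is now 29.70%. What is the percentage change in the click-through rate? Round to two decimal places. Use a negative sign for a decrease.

The change is 29.70 − 26.73 = 2.97 percentage points.
Relative to the original 26.73%, that is 2.97 ÷ 26.73 ≈ 11.11%.

11.11%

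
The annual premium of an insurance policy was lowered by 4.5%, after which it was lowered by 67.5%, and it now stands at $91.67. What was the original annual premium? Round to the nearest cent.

$295.35

Undoing the 67.5% decrease: $91.67 ÷ 0.325 ≈ $282.061538.
Undoing the 4.5% decrease: $282.061538 ÷ 0.955 ≈ $295.35.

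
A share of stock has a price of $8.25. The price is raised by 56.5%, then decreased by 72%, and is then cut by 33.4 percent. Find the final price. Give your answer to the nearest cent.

Apply the 56.5% increase: $8.25 × 1.565 = $12.91125.
Apply the 72% decrease: $12.91125 × 0.28 = $3.61515.
Apply the 33.4% decrease: $3.61515 × 0.666 = $2.4076899 ≈ $2.41.

$2.41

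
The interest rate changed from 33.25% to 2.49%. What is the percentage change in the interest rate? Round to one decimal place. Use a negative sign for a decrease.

The change is 2.49 − 33.25 = -30.76 percentage points.
Relative to the original 33.25%, that is -30.76 ÷ 33.25 ≈ -92.5%.

-92.5%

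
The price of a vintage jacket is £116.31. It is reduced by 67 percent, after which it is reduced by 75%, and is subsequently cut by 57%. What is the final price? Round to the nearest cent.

£4.13

Each change multiplies by a factor: 0.33 × 0.25 × 0.43 = 0.035475.
£116.31 × 0.035475 = £4.12609725 ≈ £4.13.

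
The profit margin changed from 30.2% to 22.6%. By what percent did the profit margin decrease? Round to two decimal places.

25.17%

The change is 22.6 − 30.2 = -7.6 percentage points.
Relative to the original 30.2%, that is -7.6 ÷ 30.2 ≈ -25.17%.
So the profit margin fell by 25.17%.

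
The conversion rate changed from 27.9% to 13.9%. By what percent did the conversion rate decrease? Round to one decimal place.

50.2%

The change is 13.9 − 27.9 = -14.0 percentage points.
Relative to the original 27.9%, that is -14.0 ÷ 27.9 ≈ -50.2%.
So the conversion rate fell by 50.2%.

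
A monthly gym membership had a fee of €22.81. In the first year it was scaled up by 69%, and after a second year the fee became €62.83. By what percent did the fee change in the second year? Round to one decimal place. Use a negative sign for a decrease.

63.0%

After the first year: €22.81 × 1.69 = €38.5489.
Second-year multiplier: €62.83 ÷ €38.5489 ≈ 1.62988.
That is a change of 63.0%.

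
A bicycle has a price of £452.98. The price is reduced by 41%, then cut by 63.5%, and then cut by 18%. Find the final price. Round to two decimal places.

After the 41% decrease: £452.98 × 0.59 = £267.2582.
After the 63.5% decrease: £267.2582 × 0.365 = £97.549243.
After the 18% decrease: £97.549243 × 0.82 = £79.99037926 ≈ £79.99.

£79.99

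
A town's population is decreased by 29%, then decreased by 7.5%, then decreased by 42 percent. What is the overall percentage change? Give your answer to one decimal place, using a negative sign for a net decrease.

-61.9%

A 29% decrease multiplies by 0.71.
Then a 7.5% decrease: 0.71 × 0.925 = 0.65675.
Then a 42% decrease: 0.65675 × 0.58 = 0.380915.
Overall factor 0.380915, i.e. -61.9%.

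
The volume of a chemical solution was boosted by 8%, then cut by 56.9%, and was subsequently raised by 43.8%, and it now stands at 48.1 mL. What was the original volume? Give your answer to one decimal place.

The overall multiplier applied was 1.08 × 0.431 × 1.438 = 0.66936024.
So the original volume was 48.1 ÷ 0.66936024 ≈ 71.9 mL.

71.9 mL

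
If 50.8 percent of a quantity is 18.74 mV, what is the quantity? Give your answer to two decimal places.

18.74 mV ÷ 0.508 ≈ 36.89 mV.

36.89 mV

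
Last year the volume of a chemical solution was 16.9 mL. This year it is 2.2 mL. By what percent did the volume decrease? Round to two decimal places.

86.98%

Change: 2.2 − 16.9 = -14.7.
Relative to the original: -14.7 ÷ 16.9 ≈ -86.98%.
So the volume decreased by 86.98%.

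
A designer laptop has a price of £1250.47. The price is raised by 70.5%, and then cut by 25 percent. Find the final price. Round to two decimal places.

£1599.04

70.5% increase: £1250.47 × 1.705 = £2132.05135.
25% decrease: £2132.05135 × 0.75 = £1599.0385125 ≈ £1599.04.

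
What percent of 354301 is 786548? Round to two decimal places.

786548 ÷ 354301 ≈ 222.00%.

222.00%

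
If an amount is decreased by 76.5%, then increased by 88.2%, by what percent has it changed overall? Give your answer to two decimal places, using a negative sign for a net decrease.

A 76.5% decrease multiplies by 0.235.
Then an 88.2% increase: 0.235 × 1.882 = 0.44227.
Overall factor 0.44227, i.e. -55.77%.

-55.77%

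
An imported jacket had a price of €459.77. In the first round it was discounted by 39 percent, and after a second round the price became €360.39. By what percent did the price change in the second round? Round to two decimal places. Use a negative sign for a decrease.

28.50%

After the first round: €459.77 × 0.61 = €280.4597.
Second-round multiplier: €360.39 ÷ €280.4597 ≈ 1.284997.
That is a change of 28.50%.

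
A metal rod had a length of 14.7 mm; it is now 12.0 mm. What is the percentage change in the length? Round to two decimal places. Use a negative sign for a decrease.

Change: 12.0 − 14.7 = -2.7.
Relative to the original: -2.7 ÷ 14.7 ≈ -18.37%.

-18.37%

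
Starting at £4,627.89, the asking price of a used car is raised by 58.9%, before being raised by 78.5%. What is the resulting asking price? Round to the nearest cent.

£13,126.39

Apply the 58.9% increase: £4,627.89 × 1.589 = £7353.71721.
Apply the 78.5% increase: £7353.71721 × 1.785 = £13126.38521985 ≈ £13,126.39.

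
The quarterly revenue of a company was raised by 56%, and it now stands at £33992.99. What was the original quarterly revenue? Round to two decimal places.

The overall multiplier applied was 1.56.
So the original quarterly revenue was £33992.99 ÷ 1.56 ≈ £21790.38.

£21790.38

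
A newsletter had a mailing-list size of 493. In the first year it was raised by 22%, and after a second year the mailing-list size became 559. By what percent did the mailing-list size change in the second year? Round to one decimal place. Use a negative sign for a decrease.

-7.1%

After the first year: 493 × 1.22 = 601.46.
Second-year multiplier: 559 ÷ 601.46 ≈ 0.92941.
That is a change of -7.1%.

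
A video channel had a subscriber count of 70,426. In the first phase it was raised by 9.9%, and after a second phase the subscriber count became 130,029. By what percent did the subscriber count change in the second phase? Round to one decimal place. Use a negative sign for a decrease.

68.0%

After the first phase: 70,426 × 1.099 = 77398.174.
Second-phase multiplier: 130,029 ÷ 77398.174 ≈ 1.68.
That is a change of 68.0%.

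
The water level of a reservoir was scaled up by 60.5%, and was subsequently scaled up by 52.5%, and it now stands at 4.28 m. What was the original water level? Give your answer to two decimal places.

The overall multiplier applied was 1.605 × 1.525 = 2.447625.
So the original water level was 4.28 ÷ 2.447625 ≈ 1.75 m.

1.75 m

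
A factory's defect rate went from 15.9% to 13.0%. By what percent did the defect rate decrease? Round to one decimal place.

18.2%

The change is 13.0 − 15.9 = -2.9 percentage points.
Relative to the original 15.9%, that is -2.9 ÷ 15.9 ≈ -18.2%.
So the defect rate fell by 18.2%.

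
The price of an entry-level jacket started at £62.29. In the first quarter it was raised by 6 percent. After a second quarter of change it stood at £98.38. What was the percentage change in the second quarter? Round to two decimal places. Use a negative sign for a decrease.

49.00%

After the first quarter: £62.29 × 1.06 = £66.0274.
Second-quarter multiplier: £98.38 ÷ £66.0274 ≈ 1.489987.
That is a change of 49.00%.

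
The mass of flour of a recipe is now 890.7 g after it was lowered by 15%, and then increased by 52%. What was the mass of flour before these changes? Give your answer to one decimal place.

The overall multiplier applied was 0.85 × 1.52 = 1.292.
So the original mass of flour was 890.7 ÷ 1.292 ≈ 689.4 g.

689.4 g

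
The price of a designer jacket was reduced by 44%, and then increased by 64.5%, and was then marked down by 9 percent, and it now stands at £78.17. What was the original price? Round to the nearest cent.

The overall multiplier applied was 0.56 × 1.645 × 0.91 = 0.838292.
So the original price was £78.17 ÷ 0.838292 ≈ £93.25.

£93.25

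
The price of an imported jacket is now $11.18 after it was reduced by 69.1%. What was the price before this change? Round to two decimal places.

$36.18

The overall multiplier applied was 0.309.
So the original price was $11.18 ÷ 0.309 ≈ $36.18.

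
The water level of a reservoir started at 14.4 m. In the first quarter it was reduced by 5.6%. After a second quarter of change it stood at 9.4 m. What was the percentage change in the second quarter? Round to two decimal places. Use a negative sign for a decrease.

-30.85%

After the first quarter: 14.4 × 0.944 = 13.5936.
Second-quarter multiplier: 9.4 ÷ 13.5936 ≈ 0.691502.
That is a change of -30.85%.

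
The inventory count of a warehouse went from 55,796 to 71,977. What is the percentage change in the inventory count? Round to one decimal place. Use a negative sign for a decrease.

Change: 71,977 − 55,796 = 16,181.
Relative to the original: 16,181 ÷ 55,796 ≈ 29.0%.

29.0%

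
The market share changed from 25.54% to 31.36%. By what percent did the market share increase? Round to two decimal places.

The change is 31.36 − 25.54 = 5.82 percentage points.
Relative to the original 25.54%, that is 5.82 ÷ 25.54 ≈ 22.79%.
So the market share rose by 22.79%.

22.79%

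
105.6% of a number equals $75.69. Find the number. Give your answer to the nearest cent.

$71.68

$75.69 ÷ 1.056 ≈ $71.68.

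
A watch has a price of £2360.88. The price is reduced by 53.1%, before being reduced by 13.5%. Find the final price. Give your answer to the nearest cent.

53.1% decrease: £2360.88 × 0.469 = £1107.25272.
13.5% decrease: £1107.25272 × 0.865 = £957.7736028 ≈ £957.77.

£957.77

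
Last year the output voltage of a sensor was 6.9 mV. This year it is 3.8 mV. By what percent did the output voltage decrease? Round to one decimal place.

44.9%

Change: 3.8 − 6.9 = -3.1.
Relative to the original: -3.1 ÷ 6.9 ≈ -44.9%.
So the output voltage decreased by 44.9%.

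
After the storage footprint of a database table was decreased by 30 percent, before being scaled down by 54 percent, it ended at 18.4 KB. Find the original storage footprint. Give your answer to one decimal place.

The overall multiplier applied was 0.7 × 0.46 = 0.322.
So the original storage footprint was 18.4 ÷ 0.322 ≈ 57.1 KB.

57.1 KB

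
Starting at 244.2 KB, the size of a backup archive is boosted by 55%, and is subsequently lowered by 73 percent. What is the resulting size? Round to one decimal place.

102.2 KB

Apply the 55% increase: 244.2 × 1.55 = 378.51.
Apply the 73% decrease: 378.51 × 0.27 = 102.1977 ≈ 102.2.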